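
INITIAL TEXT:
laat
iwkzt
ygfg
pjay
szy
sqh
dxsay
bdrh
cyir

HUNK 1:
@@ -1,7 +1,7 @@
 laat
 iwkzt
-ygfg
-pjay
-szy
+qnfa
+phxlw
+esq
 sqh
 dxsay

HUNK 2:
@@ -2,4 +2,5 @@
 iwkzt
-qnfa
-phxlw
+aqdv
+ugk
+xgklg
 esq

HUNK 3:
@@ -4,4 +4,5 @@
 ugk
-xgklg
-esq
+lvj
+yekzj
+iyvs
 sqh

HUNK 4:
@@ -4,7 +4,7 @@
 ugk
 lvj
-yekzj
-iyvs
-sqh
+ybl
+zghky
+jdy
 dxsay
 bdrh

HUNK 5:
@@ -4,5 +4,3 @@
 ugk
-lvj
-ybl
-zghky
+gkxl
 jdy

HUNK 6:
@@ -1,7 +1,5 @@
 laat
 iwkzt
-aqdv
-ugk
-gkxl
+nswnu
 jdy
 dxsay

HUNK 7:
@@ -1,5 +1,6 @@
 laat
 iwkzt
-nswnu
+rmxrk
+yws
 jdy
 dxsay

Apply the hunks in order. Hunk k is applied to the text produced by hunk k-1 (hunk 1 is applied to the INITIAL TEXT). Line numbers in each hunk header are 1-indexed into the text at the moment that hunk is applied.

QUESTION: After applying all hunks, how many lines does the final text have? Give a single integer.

Answer: 8

Derivation:
Hunk 1: at line 1 remove [ygfg,pjay,szy] add [qnfa,phxlw,esq] -> 9 lines: laat iwkzt qnfa phxlw esq sqh dxsay bdrh cyir
Hunk 2: at line 2 remove [qnfa,phxlw] add [aqdv,ugk,xgklg] -> 10 lines: laat iwkzt aqdv ugk xgklg esq sqh dxsay bdrh cyir
Hunk 3: at line 4 remove [xgklg,esq] add [lvj,yekzj,iyvs] -> 11 lines: laat iwkzt aqdv ugk lvj yekzj iyvs sqh dxsay bdrh cyir
Hunk 4: at line 4 remove [yekzj,iyvs,sqh] add [ybl,zghky,jdy] -> 11 lines: laat iwkzt aqdv ugk lvj ybl zghky jdy dxsay bdrh cyir
Hunk 5: at line 4 remove [lvj,ybl,zghky] add [gkxl] -> 9 lines: laat iwkzt aqdv ugk gkxl jdy dxsay bdrh cyir
Hunk 6: at line 1 remove [aqdv,ugk,gkxl] add [nswnu] -> 7 lines: laat iwkzt nswnu jdy dxsay bdrh cyir
Hunk 7: at line 1 remove [nswnu] add [rmxrk,yws] -> 8 lines: laat iwkzt rmxrk yws jdy dxsay bdrh cyir
Final line count: 8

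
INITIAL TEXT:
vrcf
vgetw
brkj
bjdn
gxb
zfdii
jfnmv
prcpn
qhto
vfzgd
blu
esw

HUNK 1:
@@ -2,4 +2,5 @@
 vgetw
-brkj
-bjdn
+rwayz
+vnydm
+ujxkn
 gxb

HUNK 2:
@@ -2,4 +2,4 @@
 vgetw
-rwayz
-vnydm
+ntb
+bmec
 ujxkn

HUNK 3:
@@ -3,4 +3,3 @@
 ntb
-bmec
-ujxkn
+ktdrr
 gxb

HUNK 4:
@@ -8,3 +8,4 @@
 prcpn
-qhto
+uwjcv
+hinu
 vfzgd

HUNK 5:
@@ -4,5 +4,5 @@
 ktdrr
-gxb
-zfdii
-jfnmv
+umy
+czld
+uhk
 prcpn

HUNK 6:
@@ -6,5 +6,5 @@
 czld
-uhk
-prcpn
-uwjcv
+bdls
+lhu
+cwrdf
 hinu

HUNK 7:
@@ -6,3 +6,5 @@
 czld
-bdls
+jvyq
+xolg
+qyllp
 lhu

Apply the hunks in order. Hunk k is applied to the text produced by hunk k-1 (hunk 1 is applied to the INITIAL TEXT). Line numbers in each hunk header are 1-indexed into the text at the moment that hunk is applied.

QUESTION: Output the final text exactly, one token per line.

Answer: vrcf
vgetw
ntb
ktdrr
umy
czld
jvyq
xolg
qyllp
lhu
cwrdf
hinu
vfzgd
blu
esw

Derivation:
Hunk 1: at line 2 remove [brkj,bjdn] add [rwayz,vnydm,ujxkn] -> 13 lines: vrcf vgetw rwayz vnydm ujxkn gxb zfdii jfnmv prcpn qhto vfzgd blu esw
Hunk 2: at line 2 remove [rwayz,vnydm] add [ntb,bmec] -> 13 lines: vrcf vgetw ntb bmec ujxkn gxb zfdii jfnmv prcpn qhto vfzgd blu esw
Hunk 3: at line 3 remove [bmec,ujxkn] add [ktdrr] -> 12 lines: vrcf vgetw ntb ktdrr gxb zfdii jfnmv prcpn qhto vfzgd blu esw
Hunk 4: at line 8 remove [qhto] add [uwjcv,hinu] -> 13 lines: vrcf vgetw ntb ktdrr gxb zfdii jfnmv prcpn uwjcv hinu vfzgd blu esw
Hunk 5: at line 4 remove [gxb,zfdii,jfnmv] add [umy,czld,uhk] -> 13 lines: vrcf vgetw ntb ktdrr umy czld uhk prcpn uwjcv hinu vfzgd blu esw
Hunk 6: at line 6 remove [uhk,prcpn,uwjcv] add [bdls,lhu,cwrdf] -> 13 lines: vrcf vgetw ntb ktdrr umy czld bdls lhu cwrdf hinu vfzgd blu esw
Hunk 7: at line 6 remove [bdls] add [jvyq,xolg,qyllp] -> 15 lines: vrcf vgetw ntb ktdrr umy czld jvyq xolg qyllp lhu cwrdf hinu vfzgd blu esw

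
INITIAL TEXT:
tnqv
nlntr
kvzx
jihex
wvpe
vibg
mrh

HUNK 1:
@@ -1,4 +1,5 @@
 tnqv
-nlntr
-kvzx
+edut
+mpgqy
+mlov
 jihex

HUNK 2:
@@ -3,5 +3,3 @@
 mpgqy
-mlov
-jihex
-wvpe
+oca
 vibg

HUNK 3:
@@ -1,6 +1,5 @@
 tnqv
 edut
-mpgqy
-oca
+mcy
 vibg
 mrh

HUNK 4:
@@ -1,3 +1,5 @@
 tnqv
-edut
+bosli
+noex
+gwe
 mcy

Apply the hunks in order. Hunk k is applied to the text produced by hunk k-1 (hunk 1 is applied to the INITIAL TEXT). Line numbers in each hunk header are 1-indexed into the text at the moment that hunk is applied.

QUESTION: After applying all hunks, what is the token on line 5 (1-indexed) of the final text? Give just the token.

Hunk 1: at line 1 remove [nlntr,kvzx] add [edut,mpgqy,mlov] -> 8 lines: tnqv edut mpgqy mlov jihex wvpe vibg mrh
Hunk 2: at line 3 remove [mlov,jihex,wvpe] add [oca] -> 6 lines: tnqv edut mpgqy oca vibg mrh
Hunk 3: at line 1 remove [mpgqy,oca] add [mcy] -> 5 lines: tnqv edut mcy vibg mrh
Hunk 4: at line 1 remove [edut] add [bosli,noex,gwe] -> 7 lines: tnqv bosli noex gwe mcy vibg mrh
Final line 5: mcy

Answer: mcy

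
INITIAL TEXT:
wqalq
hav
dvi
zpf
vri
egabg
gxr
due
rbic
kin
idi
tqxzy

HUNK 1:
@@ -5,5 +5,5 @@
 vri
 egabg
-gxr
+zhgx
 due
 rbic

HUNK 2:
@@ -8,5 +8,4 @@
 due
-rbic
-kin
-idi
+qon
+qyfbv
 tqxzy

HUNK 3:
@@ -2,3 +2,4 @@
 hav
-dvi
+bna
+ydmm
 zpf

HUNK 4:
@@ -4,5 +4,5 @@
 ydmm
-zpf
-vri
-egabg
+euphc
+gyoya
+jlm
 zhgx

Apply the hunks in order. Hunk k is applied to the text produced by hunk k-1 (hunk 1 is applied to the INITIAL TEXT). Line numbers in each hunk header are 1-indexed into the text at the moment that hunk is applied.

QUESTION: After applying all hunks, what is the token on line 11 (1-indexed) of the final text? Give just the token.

Answer: qyfbv

Derivation:
Hunk 1: at line 5 remove [gxr] add [zhgx] -> 12 lines: wqalq hav dvi zpf vri egabg zhgx due rbic kin idi tqxzy
Hunk 2: at line 8 remove [rbic,kin,idi] add [qon,qyfbv] -> 11 lines: wqalq hav dvi zpf vri egabg zhgx due qon qyfbv tqxzy
Hunk 3: at line 2 remove [dvi] add [bna,ydmm] -> 12 lines: wqalq hav bna ydmm zpf vri egabg zhgx due qon qyfbv tqxzy
Hunk 4: at line 4 remove [zpf,vri,egabg] add [euphc,gyoya,jlm] -> 12 lines: wqalq hav bna ydmm euphc gyoya jlm zhgx due qon qyfbv tqxzy
Final line 11: qyfbv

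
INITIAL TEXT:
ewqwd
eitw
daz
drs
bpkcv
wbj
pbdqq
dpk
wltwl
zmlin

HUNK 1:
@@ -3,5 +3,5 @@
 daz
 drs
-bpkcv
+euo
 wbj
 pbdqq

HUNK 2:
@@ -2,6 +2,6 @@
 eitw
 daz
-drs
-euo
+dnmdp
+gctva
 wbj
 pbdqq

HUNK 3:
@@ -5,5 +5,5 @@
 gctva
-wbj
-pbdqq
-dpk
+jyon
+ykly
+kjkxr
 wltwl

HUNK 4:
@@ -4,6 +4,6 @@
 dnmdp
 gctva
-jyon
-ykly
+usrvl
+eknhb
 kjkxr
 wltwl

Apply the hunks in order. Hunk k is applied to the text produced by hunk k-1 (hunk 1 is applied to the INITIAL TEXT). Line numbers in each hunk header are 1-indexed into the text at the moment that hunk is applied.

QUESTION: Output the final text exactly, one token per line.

Hunk 1: at line 3 remove [bpkcv] add [euo] -> 10 lines: ewqwd eitw daz drs euo wbj pbdqq dpk wltwl zmlin
Hunk 2: at line 2 remove [drs,euo] add [dnmdp,gctva] -> 10 lines: ewqwd eitw daz dnmdp gctva wbj pbdqq dpk wltwl zmlin
Hunk 3: at line 5 remove [wbj,pbdqq,dpk] add [jyon,ykly,kjkxr] -> 10 lines: ewqwd eitw daz dnmdp gctva jyon ykly kjkxr wltwl zmlin
Hunk 4: at line 4 remove [jyon,ykly] add [usrvl,eknhb] -> 10 lines: ewqwd eitw daz dnmdp gctva usrvl eknhb kjkxr wltwl zmlin

Answer: ewqwd
eitw
daz
dnmdp
gctva
usrvl
eknhb
kjkxr
wltwl
zmlin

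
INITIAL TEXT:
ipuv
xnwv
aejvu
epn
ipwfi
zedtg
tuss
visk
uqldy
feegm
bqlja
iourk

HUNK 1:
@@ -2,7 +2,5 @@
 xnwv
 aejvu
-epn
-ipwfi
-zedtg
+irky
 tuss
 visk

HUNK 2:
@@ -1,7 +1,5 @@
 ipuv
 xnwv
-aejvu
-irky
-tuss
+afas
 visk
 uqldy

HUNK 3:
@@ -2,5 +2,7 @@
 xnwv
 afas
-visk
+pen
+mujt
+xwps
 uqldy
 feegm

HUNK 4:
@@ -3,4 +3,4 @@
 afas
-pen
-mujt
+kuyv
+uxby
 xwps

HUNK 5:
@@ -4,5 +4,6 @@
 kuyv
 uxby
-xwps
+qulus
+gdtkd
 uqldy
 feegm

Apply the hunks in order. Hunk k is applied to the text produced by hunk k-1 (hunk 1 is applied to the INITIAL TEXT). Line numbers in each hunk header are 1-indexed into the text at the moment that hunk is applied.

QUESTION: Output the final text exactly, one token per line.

Hunk 1: at line 2 remove [epn,ipwfi,zedtg] add [irky] -> 10 lines: ipuv xnwv aejvu irky tuss visk uqldy feegm bqlja iourk
Hunk 2: at line 1 remove [aejvu,irky,tuss] add [afas] -> 8 lines: ipuv xnwv afas visk uqldy feegm bqlja iourk
Hunk 3: at line 2 remove [visk] add [pen,mujt,xwps] -> 10 lines: ipuv xnwv afas pen mujt xwps uqldy feegm bqlja iourk
Hunk 4: at line 3 remove [pen,mujt] add [kuyv,uxby] -> 10 lines: ipuv xnwv afas kuyv uxby xwps uqldy feegm bqlja iourk
Hunk 5: at line 4 remove [xwps] add [qulus,gdtkd] -> 11 lines: ipuv xnwv afas kuyv uxby qulus gdtkd uqldy feegm bqlja iourk

Answer: ipuv
xnwv
afas
kuyv
uxby
qulus
gdtkd
uqldy
feegm
bqlja
iourk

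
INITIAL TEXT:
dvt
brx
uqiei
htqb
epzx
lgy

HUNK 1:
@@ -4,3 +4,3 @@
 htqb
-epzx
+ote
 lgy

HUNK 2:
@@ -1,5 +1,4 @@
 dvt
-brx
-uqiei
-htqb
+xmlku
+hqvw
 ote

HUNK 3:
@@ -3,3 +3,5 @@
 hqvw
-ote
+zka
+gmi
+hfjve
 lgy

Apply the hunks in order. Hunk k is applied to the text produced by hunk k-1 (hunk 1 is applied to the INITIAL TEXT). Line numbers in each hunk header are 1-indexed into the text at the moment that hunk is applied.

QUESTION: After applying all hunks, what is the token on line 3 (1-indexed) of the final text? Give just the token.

Answer: hqvw

Derivation:
Hunk 1: at line 4 remove [epzx] add [ote] -> 6 lines: dvt brx uqiei htqb ote lgy
Hunk 2: at line 1 remove [brx,uqiei,htqb] add [xmlku,hqvw] -> 5 lines: dvt xmlku hqvw ote lgy
Hunk 3: at line 3 remove [ote] add [zka,gmi,hfjve] -> 7 lines: dvt xmlku hqvw zka gmi hfjve lgy
Final line 3: hqvw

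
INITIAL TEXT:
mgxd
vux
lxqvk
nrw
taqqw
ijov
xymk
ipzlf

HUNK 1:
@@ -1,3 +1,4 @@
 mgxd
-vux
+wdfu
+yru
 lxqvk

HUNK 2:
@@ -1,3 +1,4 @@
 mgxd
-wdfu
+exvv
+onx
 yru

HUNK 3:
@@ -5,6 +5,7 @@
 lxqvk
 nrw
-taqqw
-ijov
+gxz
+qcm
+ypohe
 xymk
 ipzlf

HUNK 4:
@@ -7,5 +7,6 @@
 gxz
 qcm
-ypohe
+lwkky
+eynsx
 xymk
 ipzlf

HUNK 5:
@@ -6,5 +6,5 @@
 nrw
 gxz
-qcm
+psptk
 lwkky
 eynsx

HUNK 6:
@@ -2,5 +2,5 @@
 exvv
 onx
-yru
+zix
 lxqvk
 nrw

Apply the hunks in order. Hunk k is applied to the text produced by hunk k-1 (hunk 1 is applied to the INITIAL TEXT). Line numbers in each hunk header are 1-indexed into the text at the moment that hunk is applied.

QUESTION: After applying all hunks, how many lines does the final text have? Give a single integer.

Hunk 1: at line 1 remove [vux] add [wdfu,yru] -> 9 lines: mgxd wdfu yru lxqvk nrw taqqw ijov xymk ipzlf
Hunk 2: at line 1 remove [wdfu] add [exvv,onx] -> 10 lines: mgxd exvv onx yru lxqvk nrw taqqw ijov xymk ipzlf
Hunk 3: at line 5 remove [taqqw,ijov] add [gxz,qcm,ypohe] -> 11 lines: mgxd exvv onx yru lxqvk nrw gxz qcm ypohe xymk ipzlf
Hunk 4: at line 7 remove [ypohe] add [lwkky,eynsx] -> 12 lines: mgxd exvv onx yru lxqvk nrw gxz qcm lwkky eynsx xymk ipzlf
Hunk 5: at line 6 remove [qcm] add [psptk] -> 12 lines: mgxd exvv onx yru lxqvk nrw gxz psptk lwkky eynsx xymk ipzlf
Hunk 6: at line 2 remove [yru] add [zix] -> 12 lines: mgxd exvv onx zix lxqvk nrw gxz psptk lwkky eynsx xymk ipzlf
Final line count: 12

Answer: 12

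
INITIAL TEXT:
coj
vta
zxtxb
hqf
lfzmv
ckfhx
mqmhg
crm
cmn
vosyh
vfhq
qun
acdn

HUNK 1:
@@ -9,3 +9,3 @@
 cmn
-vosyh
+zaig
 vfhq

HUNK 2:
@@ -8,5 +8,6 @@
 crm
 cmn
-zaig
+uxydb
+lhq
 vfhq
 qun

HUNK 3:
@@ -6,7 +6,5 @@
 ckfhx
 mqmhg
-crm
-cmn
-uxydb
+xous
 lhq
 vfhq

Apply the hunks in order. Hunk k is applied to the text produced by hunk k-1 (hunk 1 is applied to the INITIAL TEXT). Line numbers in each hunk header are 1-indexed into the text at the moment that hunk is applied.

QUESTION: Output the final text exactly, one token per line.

Hunk 1: at line 9 remove [vosyh] add [zaig] -> 13 lines: coj vta zxtxb hqf lfzmv ckfhx mqmhg crm cmn zaig vfhq qun acdn
Hunk 2: at line 8 remove [zaig] add [uxydb,lhq] -> 14 lines: coj vta zxtxb hqf lfzmv ckfhx mqmhg crm cmn uxydb lhq vfhq qun acdn
Hunk 3: at line 6 remove [crm,cmn,uxydb] add [xous] -> 12 lines: coj vta zxtxb hqf lfzmv ckfhx mqmhg xous lhq vfhq qun acdn

Answer: coj
vta
zxtxb
hqf
lfzmv
ckfhx
mqmhg
xous
lhq
vfhq
qun
acdn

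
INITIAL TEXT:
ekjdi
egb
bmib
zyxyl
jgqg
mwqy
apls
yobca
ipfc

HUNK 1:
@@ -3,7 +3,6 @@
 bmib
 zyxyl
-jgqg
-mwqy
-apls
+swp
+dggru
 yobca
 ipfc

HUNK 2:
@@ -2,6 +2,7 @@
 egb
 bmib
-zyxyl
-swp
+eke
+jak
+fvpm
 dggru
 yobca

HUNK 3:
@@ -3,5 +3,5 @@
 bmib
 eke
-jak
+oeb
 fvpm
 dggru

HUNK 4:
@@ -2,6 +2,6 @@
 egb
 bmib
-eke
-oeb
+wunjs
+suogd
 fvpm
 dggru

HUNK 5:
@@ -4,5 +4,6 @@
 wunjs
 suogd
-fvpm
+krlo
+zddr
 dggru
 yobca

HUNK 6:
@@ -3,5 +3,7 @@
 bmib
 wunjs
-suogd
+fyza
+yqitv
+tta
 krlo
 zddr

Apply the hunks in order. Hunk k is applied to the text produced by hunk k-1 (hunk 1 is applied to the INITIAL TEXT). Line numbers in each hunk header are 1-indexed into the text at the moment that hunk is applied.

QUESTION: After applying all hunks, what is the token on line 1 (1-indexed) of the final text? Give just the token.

Hunk 1: at line 3 remove [jgqg,mwqy,apls] add [swp,dggru] -> 8 lines: ekjdi egb bmib zyxyl swp dggru yobca ipfc
Hunk 2: at line 2 remove [zyxyl,swp] add [eke,jak,fvpm] -> 9 lines: ekjdi egb bmib eke jak fvpm dggru yobca ipfc
Hunk 3: at line 3 remove [jak] add [oeb] -> 9 lines: ekjdi egb bmib eke oeb fvpm dggru yobca ipfc
Hunk 4: at line 2 remove [eke,oeb] add [wunjs,suogd] -> 9 lines: ekjdi egb bmib wunjs suogd fvpm dggru yobca ipfc
Hunk 5: at line 4 remove [fvpm] add [krlo,zddr] -> 10 lines: ekjdi egb bmib wunjs suogd krlo zddr dggru yobca ipfc
Hunk 6: at line 3 remove [suogd] add [fyza,yqitv,tta] -> 12 lines: ekjdi egb bmib wunjs fyza yqitv tta krlo zddr dggru yobca ipfc
Final line 1: ekjdi

Answer: ekjdi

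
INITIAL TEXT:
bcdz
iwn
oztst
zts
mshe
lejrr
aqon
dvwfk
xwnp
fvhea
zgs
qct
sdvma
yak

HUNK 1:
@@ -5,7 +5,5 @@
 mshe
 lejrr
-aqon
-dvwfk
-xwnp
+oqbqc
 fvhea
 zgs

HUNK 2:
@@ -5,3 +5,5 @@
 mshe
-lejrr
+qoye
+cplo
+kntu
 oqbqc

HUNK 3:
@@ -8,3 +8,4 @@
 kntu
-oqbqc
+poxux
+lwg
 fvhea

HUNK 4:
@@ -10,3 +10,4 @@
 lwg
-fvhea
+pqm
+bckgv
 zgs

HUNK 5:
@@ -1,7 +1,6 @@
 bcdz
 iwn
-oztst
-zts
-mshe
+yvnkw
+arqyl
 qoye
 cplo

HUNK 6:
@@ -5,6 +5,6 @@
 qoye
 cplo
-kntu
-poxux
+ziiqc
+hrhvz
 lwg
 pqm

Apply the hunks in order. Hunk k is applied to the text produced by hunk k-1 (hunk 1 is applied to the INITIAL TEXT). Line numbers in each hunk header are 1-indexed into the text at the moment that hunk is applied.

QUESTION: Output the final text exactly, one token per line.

Hunk 1: at line 5 remove [aqon,dvwfk,xwnp] add [oqbqc] -> 12 lines: bcdz iwn oztst zts mshe lejrr oqbqc fvhea zgs qct sdvma yak
Hunk 2: at line 5 remove [lejrr] add [qoye,cplo,kntu] -> 14 lines: bcdz iwn oztst zts mshe qoye cplo kntu oqbqc fvhea zgs qct sdvma yak
Hunk 3: at line 8 remove [oqbqc] add [poxux,lwg] -> 15 lines: bcdz iwn oztst zts mshe qoye cplo kntu poxux lwg fvhea zgs qct sdvma yak
Hunk 4: at line 10 remove [fvhea] add [pqm,bckgv] -> 16 lines: bcdz iwn oztst zts mshe qoye cplo kntu poxux lwg pqm bckgv zgs qct sdvma yak
Hunk 5: at line 1 remove [oztst,zts,mshe] add [yvnkw,arqyl] -> 15 lines: bcdz iwn yvnkw arqyl qoye cplo kntu poxux lwg pqm bckgv zgs qct sdvma yak
Hunk 6: at line 5 remove [kntu,poxux] add [ziiqc,hrhvz] -> 15 lines: bcdz iwn yvnkw arqyl qoye cplo ziiqc hrhvz lwg pqm bckgv zgs qct sdvma yak

Answer: bcdz
iwn
yvnkw
arqyl
qoye
cplo
ziiqc
hrhvz
lwg
pqm
bckgv
zgs
qct
sdvma
yak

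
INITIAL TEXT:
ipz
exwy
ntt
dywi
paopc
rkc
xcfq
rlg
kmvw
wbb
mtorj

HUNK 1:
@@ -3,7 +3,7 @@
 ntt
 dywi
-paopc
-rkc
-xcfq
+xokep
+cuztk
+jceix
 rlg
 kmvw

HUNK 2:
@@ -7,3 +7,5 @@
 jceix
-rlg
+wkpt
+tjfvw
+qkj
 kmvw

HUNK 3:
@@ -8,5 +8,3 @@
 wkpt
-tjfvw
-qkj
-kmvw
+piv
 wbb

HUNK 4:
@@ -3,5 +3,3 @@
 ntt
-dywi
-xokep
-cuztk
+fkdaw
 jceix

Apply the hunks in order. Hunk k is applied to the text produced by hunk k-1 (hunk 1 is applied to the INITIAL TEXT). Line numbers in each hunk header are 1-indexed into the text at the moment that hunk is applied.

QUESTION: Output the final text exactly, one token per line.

Answer: ipz
exwy
ntt
fkdaw
jceix
wkpt
piv
wbb
mtorj

Derivation:
Hunk 1: at line 3 remove [paopc,rkc,xcfq] add [xokep,cuztk,jceix] -> 11 lines: ipz exwy ntt dywi xokep cuztk jceix rlg kmvw wbb mtorj
Hunk 2: at line 7 remove [rlg] add [wkpt,tjfvw,qkj] -> 13 lines: ipz exwy ntt dywi xokep cuztk jceix wkpt tjfvw qkj kmvw wbb mtorj
Hunk 3: at line 8 remove [tjfvw,qkj,kmvw] add [piv] -> 11 lines: ipz exwy ntt dywi xokep cuztk jceix wkpt piv wbb mtorj
Hunk 4: at line 3 remove [dywi,xokep,cuztk] add [fkdaw] -> 9 lines: ipz exwy ntt fkdaw jceix wkpt piv wbb mtorj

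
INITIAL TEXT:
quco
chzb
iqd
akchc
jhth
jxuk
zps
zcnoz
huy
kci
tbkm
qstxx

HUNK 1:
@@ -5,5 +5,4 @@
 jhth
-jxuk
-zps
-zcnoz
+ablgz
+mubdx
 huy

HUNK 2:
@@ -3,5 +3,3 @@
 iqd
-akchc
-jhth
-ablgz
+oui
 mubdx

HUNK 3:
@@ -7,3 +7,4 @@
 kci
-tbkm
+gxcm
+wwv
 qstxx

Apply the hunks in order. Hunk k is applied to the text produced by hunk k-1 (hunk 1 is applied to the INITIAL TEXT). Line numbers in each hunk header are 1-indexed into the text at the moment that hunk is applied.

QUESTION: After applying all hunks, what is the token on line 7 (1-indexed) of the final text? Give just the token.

Hunk 1: at line 5 remove [jxuk,zps,zcnoz] add [ablgz,mubdx] -> 11 lines: quco chzb iqd akchc jhth ablgz mubdx huy kci tbkm qstxx
Hunk 2: at line 3 remove [akchc,jhth,ablgz] add [oui] -> 9 lines: quco chzb iqd oui mubdx huy kci tbkm qstxx
Hunk 3: at line 7 remove [tbkm] add [gxcm,wwv] -> 10 lines: quco chzb iqd oui mubdx huy kci gxcm wwv qstxx
Final line 7: kci

Answer: kci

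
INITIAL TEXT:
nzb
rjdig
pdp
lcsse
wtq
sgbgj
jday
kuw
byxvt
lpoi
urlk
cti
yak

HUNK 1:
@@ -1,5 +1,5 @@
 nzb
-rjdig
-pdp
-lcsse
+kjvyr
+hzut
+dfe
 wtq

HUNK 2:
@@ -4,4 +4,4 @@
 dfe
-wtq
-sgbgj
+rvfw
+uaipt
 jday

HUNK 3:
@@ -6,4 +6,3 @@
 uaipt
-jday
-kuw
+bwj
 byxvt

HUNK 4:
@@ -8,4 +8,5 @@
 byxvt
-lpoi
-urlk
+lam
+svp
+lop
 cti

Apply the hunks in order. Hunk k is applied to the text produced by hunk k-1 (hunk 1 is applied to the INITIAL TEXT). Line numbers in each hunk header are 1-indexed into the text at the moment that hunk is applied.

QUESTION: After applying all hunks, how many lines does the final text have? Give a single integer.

Hunk 1: at line 1 remove [rjdig,pdp,lcsse] add [kjvyr,hzut,dfe] -> 13 lines: nzb kjvyr hzut dfe wtq sgbgj jday kuw byxvt lpoi urlk cti yak
Hunk 2: at line 4 remove [wtq,sgbgj] add [rvfw,uaipt] -> 13 lines: nzb kjvyr hzut dfe rvfw uaipt jday kuw byxvt lpoi urlk cti yak
Hunk 3: at line 6 remove [jday,kuw] add [bwj] -> 12 lines: nzb kjvyr hzut dfe rvfw uaipt bwj byxvt lpoi urlk cti yak
Hunk 4: at line 8 remove [lpoi,urlk] add [lam,svp,lop] -> 13 lines: nzb kjvyr hzut dfe rvfw uaipt bwj byxvt lam svp lop cti yak
Final line count: 13

Answer: 13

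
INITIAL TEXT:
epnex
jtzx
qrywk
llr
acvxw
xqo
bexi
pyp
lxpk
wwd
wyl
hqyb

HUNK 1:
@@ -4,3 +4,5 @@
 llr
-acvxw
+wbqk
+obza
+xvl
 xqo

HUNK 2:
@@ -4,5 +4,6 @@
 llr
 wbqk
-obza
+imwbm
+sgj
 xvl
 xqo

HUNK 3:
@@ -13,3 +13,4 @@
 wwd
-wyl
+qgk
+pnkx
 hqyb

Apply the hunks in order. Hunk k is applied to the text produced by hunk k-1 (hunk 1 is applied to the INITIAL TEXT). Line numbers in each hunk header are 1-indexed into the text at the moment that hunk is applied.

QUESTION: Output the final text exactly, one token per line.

Answer: epnex
jtzx
qrywk
llr
wbqk
imwbm
sgj
xvl
xqo
bexi
pyp
lxpk
wwd
qgk
pnkx
hqyb

Derivation:
Hunk 1: at line 4 remove [acvxw] add [wbqk,obza,xvl] -> 14 lines: epnex jtzx qrywk llr wbqk obza xvl xqo bexi pyp lxpk wwd wyl hqyb
Hunk 2: at line 4 remove [obza] add [imwbm,sgj] -> 15 lines: epnex jtzx qrywk llr wbqk imwbm sgj xvl xqo bexi pyp lxpk wwd wyl hqyb
Hunk 3: at line 13 remove [wyl] add [qgk,pnkx] -> 16 lines: epnex jtzx qrywk llr wbqk imwbm sgj xvl xqo bexi pyp lxpk wwd qgk pnkx hqyb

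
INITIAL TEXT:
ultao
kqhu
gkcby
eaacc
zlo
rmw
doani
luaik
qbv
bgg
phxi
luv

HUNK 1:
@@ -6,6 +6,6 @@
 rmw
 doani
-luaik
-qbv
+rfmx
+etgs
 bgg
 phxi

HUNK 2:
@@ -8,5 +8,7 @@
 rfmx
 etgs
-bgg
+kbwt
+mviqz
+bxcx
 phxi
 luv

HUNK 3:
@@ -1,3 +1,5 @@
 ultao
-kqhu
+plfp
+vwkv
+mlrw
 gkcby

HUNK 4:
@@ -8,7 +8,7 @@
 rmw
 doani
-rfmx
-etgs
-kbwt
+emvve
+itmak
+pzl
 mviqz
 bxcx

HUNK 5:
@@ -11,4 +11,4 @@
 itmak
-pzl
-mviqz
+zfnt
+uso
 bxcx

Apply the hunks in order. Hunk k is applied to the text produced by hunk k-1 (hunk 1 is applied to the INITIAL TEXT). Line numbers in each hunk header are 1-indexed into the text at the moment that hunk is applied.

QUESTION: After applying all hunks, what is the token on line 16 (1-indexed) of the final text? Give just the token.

Answer: luv

Derivation:
Hunk 1: at line 6 remove [luaik,qbv] add [rfmx,etgs] -> 12 lines: ultao kqhu gkcby eaacc zlo rmw doani rfmx etgs bgg phxi luv
Hunk 2: at line 8 remove [bgg] add [kbwt,mviqz,bxcx] -> 14 lines: ultao kqhu gkcby eaacc zlo rmw doani rfmx etgs kbwt mviqz bxcx phxi luv
Hunk 3: at line 1 remove [kqhu] add [plfp,vwkv,mlrw] -> 16 lines: ultao plfp vwkv mlrw gkcby eaacc zlo rmw doani rfmx etgs kbwt mviqz bxcx phxi luv
Hunk 4: at line 8 remove [rfmx,etgs,kbwt] add [emvve,itmak,pzl] -> 16 lines: ultao plfp vwkv mlrw gkcby eaacc zlo rmw doani emvve itmak pzl mviqz bxcx phxi luv
Hunk 5: at line 11 remove [pzl,mviqz] add [zfnt,uso] -> 16 lines: ultao plfp vwkv mlrw gkcby eaacc zlo rmw doani emvve itmak zfnt uso bxcx phxi luv
Final line 16: luv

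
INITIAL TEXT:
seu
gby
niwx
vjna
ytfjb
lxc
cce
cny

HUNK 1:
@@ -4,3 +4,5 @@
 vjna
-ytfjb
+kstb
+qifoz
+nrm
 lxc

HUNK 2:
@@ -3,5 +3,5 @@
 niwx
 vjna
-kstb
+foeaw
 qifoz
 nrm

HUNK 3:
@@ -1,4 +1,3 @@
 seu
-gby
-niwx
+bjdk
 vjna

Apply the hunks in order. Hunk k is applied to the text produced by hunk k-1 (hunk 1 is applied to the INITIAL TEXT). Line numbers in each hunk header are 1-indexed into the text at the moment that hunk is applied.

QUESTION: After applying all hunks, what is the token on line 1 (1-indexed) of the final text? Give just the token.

Hunk 1: at line 4 remove [ytfjb] add [kstb,qifoz,nrm] -> 10 lines: seu gby niwx vjna kstb qifoz nrm lxc cce cny
Hunk 2: at line 3 remove [kstb] add [foeaw] -> 10 lines: seu gby niwx vjna foeaw qifoz nrm lxc cce cny
Hunk 3: at line 1 remove [gby,niwx] add [bjdk] -> 9 lines: seu bjdk vjna foeaw qifoz nrm lxc cce cny
Final line 1: seu

Answer: seu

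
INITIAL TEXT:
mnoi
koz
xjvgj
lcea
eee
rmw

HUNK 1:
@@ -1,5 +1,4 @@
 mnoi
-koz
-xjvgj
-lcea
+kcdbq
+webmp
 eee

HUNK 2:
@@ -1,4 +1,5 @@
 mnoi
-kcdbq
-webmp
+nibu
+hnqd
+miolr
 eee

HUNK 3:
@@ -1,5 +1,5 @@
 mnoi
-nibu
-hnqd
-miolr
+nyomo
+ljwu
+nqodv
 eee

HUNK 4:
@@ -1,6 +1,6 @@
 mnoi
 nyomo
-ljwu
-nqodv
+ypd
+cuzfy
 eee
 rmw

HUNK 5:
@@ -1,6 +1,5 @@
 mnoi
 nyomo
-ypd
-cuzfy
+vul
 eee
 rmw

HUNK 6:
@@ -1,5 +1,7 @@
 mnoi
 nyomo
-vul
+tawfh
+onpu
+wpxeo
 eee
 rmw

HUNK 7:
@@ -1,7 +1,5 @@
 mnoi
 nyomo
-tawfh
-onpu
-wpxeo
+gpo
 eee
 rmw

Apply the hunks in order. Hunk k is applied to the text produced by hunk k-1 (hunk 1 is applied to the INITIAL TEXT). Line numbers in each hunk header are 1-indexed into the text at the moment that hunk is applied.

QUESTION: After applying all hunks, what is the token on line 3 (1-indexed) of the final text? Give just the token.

Hunk 1: at line 1 remove [koz,xjvgj,lcea] add [kcdbq,webmp] -> 5 lines: mnoi kcdbq webmp eee rmw
Hunk 2: at line 1 remove [kcdbq,webmp] add [nibu,hnqd,miolr] -> 6 lines: mnoi nibu hnqd miolr eee rmw
Hunk 3: at line 1 remove [nibu,hnqd,miolr] add [nyomo,ljwu,nqodv] -> 6 lines: mnoi nyomo ljwu nqodv eee rmw
Hunk 4: at line 1 remove [ljwu,nqodv] add [ypd,cuzfy] -> 6 lines: mnoi nyomo ypd cuzfy eee rmw
Hunk 5: at line 1 remove [ypd,cuzfy] add [vul] -> 5 lines: mnoi nyomo vul eee rmw
Hunk 6: at line 1 remove [vul] add [tawfh,onpu,wpxeo] -> 7 lines: mnoi nyomo tawfh onpu wpxeo eee rmw
Hunk 7: at line 1 remove [tawfh,onpu,wpxeo] add [gpo] -> 5 lines: mnoi nyomo gpo eee rmw
Final line 3: gpo

Answer: gpo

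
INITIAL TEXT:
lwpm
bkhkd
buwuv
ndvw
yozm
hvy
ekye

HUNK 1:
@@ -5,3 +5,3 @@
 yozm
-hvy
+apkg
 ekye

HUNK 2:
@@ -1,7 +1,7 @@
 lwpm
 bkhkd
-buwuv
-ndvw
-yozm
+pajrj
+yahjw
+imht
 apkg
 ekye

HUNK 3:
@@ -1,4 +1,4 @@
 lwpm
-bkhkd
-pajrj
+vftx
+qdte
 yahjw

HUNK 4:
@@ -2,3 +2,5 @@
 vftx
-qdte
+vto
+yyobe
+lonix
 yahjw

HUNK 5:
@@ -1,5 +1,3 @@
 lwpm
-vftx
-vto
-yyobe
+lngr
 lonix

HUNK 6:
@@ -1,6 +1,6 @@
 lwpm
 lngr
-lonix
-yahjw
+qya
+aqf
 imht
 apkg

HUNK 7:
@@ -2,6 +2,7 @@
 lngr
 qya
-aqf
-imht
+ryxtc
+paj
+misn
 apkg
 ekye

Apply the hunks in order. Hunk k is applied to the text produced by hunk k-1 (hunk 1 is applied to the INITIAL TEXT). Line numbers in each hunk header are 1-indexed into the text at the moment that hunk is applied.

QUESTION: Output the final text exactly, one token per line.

Answer: lwpm
lngr
qya
ryxtc
paj
misn
apkg
ekye

Derivation:
Hunk 1: at line 5 remove [hvy] add [apkg] -> 7 lines: lwpm bkhkd buwuv ndvw yozm apkg ekye
Hunk 2: at line 1 remove [buwuv,ndvw,yozm] add [pajrj,yahjw,imht] -> 7 lines: lwpm bkhkd pajrj yahjw imht apkg ekye
Hunk 3: at line 1 remove [bkhkd,pajrj] add [vftx,qdte] -> 7 lines: lwpm vftx qdte yahjw imht apkg ekye
Hunk 4: at line 2 remove [qdte] add [vto,yyobe,lonix] -> 9 lines: lwpm vftx vto yyobe lonix yahjw imht apkg ekye
Hunk 5: at line 1 remove [vftx,vto,yyobe] add [lngr] -> 7 lines: lwpm lngr lonix yahjw imht apkg ekye
Hunk 6: at line 1 remove [lonix,yahjw] add [qya,aqf] -> 7 lines: lwpm lngr qya aqf imht apkg ekye
Hunk 7: at line 2 remove [aqf,imht] add [ryxtc,paj,misn] -> 8 lines: lwpm lngr qya ryxtc paj misn apkg ekye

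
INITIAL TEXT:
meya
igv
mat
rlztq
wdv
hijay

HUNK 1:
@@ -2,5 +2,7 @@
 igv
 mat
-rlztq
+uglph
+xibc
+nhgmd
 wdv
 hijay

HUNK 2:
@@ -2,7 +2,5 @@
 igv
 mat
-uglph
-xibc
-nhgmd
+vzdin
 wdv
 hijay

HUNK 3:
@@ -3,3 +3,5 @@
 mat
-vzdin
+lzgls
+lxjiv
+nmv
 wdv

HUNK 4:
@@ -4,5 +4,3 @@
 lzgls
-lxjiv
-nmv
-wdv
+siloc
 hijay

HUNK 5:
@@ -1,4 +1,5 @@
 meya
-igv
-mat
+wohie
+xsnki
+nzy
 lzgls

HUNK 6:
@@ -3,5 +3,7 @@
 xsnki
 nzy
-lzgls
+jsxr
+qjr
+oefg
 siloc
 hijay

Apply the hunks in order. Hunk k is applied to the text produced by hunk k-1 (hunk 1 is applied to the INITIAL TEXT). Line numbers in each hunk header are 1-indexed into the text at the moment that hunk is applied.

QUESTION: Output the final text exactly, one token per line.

Hunk 1: at line 2 remove [rlztq] add [uglph,xibc,nhgmd] -> 8 lines: meya igv mat uglph xibc nhgmd wdv hijay
Hunk 2: at line 2 remove [uglph,xibc,nhgmd] add [vzdin] -> 6 lines: meya igv mat vzdin wdv hijay
Hunk 3: at line 3 remove [vzdin] add [lzgls,lxjiv,nmv] -> 8 lines: meya igv mat lzgls lxjiv nmv wdv hijay
Hunk 4: at line 4 remove [lxjiv,nmv,wdv] add [siloc] -> 6 lines: meya igv mat lzgls siloc hijay
Hunk 5: at line 1 remove [igv,mat] add [wohie,xsnki,nzy] -> 7 lines: meya wohie xsnki nzy lzgls siloc hijay
Hunk 6: at line 3 remove [lzgls] add [jsxr,qjr,oefg] -> 9 lines: meya wohie xsnki nzy jsxr qjr oefg siloc hijay

Answer: meya
wohie
xsnki
nzy
jsxr
qjr
oefg
siloc
hijay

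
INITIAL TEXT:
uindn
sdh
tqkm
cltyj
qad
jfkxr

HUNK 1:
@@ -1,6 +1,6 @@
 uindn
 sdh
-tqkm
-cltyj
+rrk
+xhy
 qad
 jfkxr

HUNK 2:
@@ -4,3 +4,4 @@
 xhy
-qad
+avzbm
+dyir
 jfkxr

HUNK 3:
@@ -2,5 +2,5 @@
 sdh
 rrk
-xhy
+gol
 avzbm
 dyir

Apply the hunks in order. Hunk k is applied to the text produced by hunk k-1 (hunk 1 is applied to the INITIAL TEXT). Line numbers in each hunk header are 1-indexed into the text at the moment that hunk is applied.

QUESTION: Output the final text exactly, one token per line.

Hunk 1: at line 1 remove [tqkm,cltyj] add [rrk,xhy] -> 6 lines: uindn sdh rrk xhy qad jfkxr
Hunk 2: at line 4 remove [qad] add [avzbm,dyir] -> 7 lines: uindn sdh rrk xhy avzbm dyir jfkxr
Hunk 3: at line 2 remove [xhy] add [gol] -> 7 lines: uindn sdh rrk gol avzbm dyir jfkxr

Answer: uindn
sdh
rrk
gol
avzbm
dyir
jfkxr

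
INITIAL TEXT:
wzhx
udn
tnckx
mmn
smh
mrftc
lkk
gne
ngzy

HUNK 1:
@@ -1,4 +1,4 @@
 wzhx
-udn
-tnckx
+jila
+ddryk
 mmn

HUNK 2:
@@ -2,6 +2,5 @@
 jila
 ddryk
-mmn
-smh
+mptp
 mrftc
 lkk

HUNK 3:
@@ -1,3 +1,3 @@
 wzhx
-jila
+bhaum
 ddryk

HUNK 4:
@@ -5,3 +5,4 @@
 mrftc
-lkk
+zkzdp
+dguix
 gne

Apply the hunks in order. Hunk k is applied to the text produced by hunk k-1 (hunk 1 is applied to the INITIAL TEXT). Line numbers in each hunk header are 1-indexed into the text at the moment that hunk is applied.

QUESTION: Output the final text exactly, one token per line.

Answer: wzhx
bhaum
ddryk
mptp
mrftc
zkzdp
dguix
gne
ngzy

Derivation:
Hunk 1: at line 1 remove [udn,tnckx] add [jila,ddryk] -> 9 lines: wzhx jila ddryk mmn smh mrftc lkk gne ngzy
Hunk 2: at line 2 remove [mmn,smh] add [mptp] -> 8 lines: wzhx jila ddryk mptp mrftc lkk gne ngzy
Hunk 3: at line 1 remove [jila] add [bhaum] -> 8 lines: wzhx bhaum ddryk mptp mrftc lkk gne ngzy
Hunk 4: at line 5 remove [lkk] add [zkzdp,dguix] -> 9 lines: wzhx bhaum ddryk mptp mrftc zkzdp dguix gne ngzy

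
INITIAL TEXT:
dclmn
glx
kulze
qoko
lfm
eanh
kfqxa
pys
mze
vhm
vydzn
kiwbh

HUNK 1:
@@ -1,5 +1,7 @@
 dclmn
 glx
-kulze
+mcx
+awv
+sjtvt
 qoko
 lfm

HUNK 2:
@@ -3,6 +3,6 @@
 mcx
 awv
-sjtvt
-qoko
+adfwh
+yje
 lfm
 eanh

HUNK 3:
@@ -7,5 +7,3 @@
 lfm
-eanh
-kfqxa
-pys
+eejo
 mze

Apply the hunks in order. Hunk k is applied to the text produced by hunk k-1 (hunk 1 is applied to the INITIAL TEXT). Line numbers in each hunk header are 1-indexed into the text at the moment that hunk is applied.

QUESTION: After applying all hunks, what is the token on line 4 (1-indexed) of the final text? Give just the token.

Answer: awv

Derivation:
Hunk 1: at line 1 remove [kulze] add [mcx,awv,sjtvt] -> 14 lines: dclmn glx mcx awv sjtvt qoko lfm eanh kfqxa pys mze vhm vydzn kiwbh
Hunk 2: at line 3 remove [sjtvt,qoko] add [adfwh,yje] -> 14 lines: dclmn glx mcx awv adfwh yje lfm eanh kfqxa pys mze vhm vydzn kiwbh
Hunk 3: at line 7 remove [eanh,kfqxa,pys] add [eejo] -> 12 lines: dclmn glx mcx awv adfwh yje lfm eejo mze vhm vydzn kiwbh
Final line 4: awv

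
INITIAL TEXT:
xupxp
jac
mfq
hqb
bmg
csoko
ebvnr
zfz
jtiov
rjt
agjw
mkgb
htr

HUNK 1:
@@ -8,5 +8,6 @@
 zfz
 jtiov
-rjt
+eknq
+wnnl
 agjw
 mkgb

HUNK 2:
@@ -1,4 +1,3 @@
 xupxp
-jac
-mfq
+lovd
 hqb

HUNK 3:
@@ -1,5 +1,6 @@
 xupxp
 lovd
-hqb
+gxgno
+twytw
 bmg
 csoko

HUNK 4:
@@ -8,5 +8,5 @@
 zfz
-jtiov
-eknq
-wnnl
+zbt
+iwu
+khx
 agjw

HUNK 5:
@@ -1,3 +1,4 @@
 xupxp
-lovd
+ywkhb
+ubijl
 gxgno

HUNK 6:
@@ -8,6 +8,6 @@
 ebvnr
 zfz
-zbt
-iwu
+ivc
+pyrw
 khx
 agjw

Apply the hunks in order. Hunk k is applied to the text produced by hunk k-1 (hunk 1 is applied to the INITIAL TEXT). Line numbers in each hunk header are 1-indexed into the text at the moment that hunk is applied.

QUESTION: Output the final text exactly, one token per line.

Hunk 1: at line 8 remove [rjt] add [eknq,wnnl] -> 14 lines: xupxp jac mfq hqb bmg csoko ebvnr zfz jtiov eknq wnnl agjw mkgb htr
Hunk 2: at line 1 remove [jac,mfq] add [lovd] -> 13 lines: xupxp lovd hqb bmg csoko ebvnr zfz jtiov eknq wnnl agjw mkgb htr
Hunk 3: at line 1 remove [hqb] add [gxgno,twytw] -> 14 lines: xupxp lovd gxgno twytw bmg csoko ebvnr zfz jtiov eknq wnnl agjw mkgb htr
Hunk 4: at line 8 remove [jtiov,eknq,wnnl] add [zbt,iwu,khx] -> 14 lines: xupxp lovd gxgno twytw bmg csoko ebvnr zfz zbt iwu khx agjw mkgb htr
Hunk 5: at line 1 remove [lovd] add [ywkhb,ubijl] -> 15 lines: xupxp ywkhb ubijl gxgno twytw bmg csoko ebvnr zfz zbt iwu khx agjw mkgb htr
Hunk 6: at line 8 remove [zbt,iwu] add [ivc,pyrw] -> 15 lines: xupxp ywkhb ubijl gxgno twytw bmg csoko ebvnr zfz ivc pyrw khx agjw mkgb htr

Answer: xupxp
ywkhb
ubijl
gxgno
twytw
bmg
csoko
ebvnr
zfz
ivc
pyrw
khx
agjw
mkgb
htr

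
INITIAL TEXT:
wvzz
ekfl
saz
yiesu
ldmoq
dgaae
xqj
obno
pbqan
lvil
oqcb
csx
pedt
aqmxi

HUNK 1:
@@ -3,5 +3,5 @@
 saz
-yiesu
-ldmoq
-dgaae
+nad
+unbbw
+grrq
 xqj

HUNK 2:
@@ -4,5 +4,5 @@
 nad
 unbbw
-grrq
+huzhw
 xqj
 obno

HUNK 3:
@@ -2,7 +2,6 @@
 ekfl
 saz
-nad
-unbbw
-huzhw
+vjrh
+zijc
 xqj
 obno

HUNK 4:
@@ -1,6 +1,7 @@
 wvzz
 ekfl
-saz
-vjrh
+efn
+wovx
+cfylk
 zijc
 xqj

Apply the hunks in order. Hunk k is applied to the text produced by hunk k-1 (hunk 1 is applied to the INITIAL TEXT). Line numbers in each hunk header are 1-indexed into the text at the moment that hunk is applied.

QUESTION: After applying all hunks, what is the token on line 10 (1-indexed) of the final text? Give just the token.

Hunk 1: at line 3 remove [yiesu,ldmoq,dgaae] add [nad,unbbw,grrq] -> 14 lines: wvzz ekfl saz nad unbbw grrq xqj obno pbqan lvil oqcb csx pedt aqmxi
Hunk 2: at line 4 remove [grrq] add [huzhw] -> 14 lines: wvzz ekfl saz nad unbbw huzhw xqj obno pbqan lvil oqcb csx pedt aqmxi
Hunk 3: at line 2 remove [nad,unbbw,huzhw] add [vjrh,zijc] -> 13 lines: wvzz ekfl saz vjrh zijc xqj obno pbqan lvil oqcb csx pedt aqmxi
Hunk 4: at line 1 remove [saz,vjrh] add [efn,wovx,cfylk] -> 14 lines: wvzz ekfl efn wovx cfylk zijc xqj obno pbqan lvil oqcb csx pedt aqmxi
Final line 10: lvil

Answer: lvil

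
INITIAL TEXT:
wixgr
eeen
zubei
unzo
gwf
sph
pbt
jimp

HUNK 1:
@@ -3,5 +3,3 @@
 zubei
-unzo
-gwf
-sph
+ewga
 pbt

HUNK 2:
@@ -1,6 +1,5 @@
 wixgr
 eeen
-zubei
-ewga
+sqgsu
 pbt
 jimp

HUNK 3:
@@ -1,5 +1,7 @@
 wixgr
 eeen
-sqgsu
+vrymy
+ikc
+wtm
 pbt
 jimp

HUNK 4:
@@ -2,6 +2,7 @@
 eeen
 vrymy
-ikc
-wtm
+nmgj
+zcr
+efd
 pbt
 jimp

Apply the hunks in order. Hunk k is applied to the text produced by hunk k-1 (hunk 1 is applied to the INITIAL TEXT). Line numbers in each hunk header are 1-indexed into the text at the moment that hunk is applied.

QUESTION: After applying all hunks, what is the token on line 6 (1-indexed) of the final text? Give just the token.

Answer: efd

Derivation:
Hunk 1: at line 3 remove [unzo,gwf,sph] add [ewga] -> 6 lines: wixgr eeen zubei ewga pbt jimp
Hunk 2: at line 1 remove [zubei,ewga] add [sqgsu] -> 5 lines: wixgr eeen sqgsu pbt jimp
Hunk 3: at line 1 remove [sqgsu] add [vrymy,ikc,wtm] -> 7 lines: wixgr eeen vrymy ikc wtm pbt jimp
Hunk 4: at line 2 remove [ikc,wtm] add [nmgj,zcr,efd] -> 8 lines: wixgr eeen vrymy nmgj zcr efd pbt jimp
Final line 6: efd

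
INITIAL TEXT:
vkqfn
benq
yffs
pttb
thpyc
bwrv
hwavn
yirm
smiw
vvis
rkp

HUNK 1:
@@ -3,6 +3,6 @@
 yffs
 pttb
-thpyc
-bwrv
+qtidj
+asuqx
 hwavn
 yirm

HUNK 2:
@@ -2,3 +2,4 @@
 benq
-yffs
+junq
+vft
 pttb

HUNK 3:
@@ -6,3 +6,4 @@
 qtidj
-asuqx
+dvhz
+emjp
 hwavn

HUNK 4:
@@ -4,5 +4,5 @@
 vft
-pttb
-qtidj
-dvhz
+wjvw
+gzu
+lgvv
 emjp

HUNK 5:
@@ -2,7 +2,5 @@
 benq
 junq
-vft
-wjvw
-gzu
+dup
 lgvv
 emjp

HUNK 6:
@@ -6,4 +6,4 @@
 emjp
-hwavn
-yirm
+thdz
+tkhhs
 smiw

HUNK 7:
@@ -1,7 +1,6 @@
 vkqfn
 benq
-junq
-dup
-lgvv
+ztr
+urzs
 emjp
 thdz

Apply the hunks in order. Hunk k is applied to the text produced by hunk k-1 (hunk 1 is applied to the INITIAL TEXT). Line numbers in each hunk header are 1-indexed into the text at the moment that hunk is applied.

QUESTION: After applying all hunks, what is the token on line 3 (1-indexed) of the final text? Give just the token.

Answer: ztr

Derivation:
Hunk 1: at line 3 remove [thpyc,bwrv] add [qtidj,asuqx] -> 11 lines: vkqfn benq yffs pttb qtidj asuqx hwavn yirm smiw vvis rkp
Hunk 2: at line 2 remove [yffs] add [junq,vft] -> 12 lines: vkqfn benq junq vft pttb qtidj asuqx hwavn yirm smiw vvis rkp
Hunk 3: at line 6 remove [asuqx] add [dvhz,emjp] -> 13 lines: vkqfn benq junq vft pttb qtidj dvhz emjp hwavn yirm smiw vvis rkp
Hunk 4: at line 4 remove [pttb,qtidj,dvhz] add [wjvw,gzu,lgvv] -> 13 lines: vkqfn benq junq vft wjvw gzu lgvv emjp hwavn yirm smiw vvis rkp
Hunk 5: at line 2 remove [vft,wjvw,gzu] add [dup] -> 11 lines: vkqfn benq junq dup lgvv emjp hwavn yirm smiw vvis rkp
Hunk 6: at line 6 remove [hwavn,yirm] add [thdz,tkhhs] -> 11 lines: vkqfn benq junq dup lgvv emjp thdz tkhhs smiw vvis rkp
Hunk 7: at line 1 remove [junq,dup,lgvv] add [ztr,urzs] -> 10 lines: vkqfn benq ztr urzs emjp thdz tkhhs smiw vvis rkp
Final line 3: ztr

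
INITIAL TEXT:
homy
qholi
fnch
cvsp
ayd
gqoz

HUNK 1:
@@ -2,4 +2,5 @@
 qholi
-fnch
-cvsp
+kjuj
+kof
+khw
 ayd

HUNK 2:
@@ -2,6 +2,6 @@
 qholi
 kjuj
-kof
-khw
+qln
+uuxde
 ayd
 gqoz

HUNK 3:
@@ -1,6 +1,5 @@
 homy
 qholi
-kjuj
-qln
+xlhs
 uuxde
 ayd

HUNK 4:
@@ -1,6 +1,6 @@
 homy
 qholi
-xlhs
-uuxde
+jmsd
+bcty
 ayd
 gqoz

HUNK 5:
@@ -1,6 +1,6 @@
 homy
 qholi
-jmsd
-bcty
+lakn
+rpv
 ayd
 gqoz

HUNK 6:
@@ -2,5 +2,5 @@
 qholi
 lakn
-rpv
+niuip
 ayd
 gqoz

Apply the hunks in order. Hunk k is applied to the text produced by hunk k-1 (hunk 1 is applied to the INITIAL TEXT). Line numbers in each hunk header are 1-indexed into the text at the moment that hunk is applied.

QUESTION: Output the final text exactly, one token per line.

Answer: homy
qholi
lakn
niuip
ayd
gqoz

Derivation:
Hunk 1: at line 2 remove [fnch,cvsp] add [kjuj,kof,khw] -> 7 lines: homy qholi kjuj kof khw ayd gqoz
Hunk 2: at line 2 remove [kof,khw] add [qln,uuxde] -> 7 lines: homy qholi kjuj qln uuxde ayd gqoz
Hunk 3: at line 1 remove [kjuj,qln] add [xlhs] -> 6 lines: homy qholi xlhs uuxde ayd gqoz
Hunk 4: at line 1 remove [xlhs,uuxde] add [jmsd,bcty] -> 6 lines: homy qholi jmsd bcty ayd gqoz
Hunk 5: at line 1 remove [jmsd,bcty] add [lakn,rpv] -> 6 lines: homy qholi lakn rpv ayd gqoz
Hunk 6: at line 2 remove [rpv] add [niuip] -> 6 lines: homy qholi lakn niuip ayd gqoz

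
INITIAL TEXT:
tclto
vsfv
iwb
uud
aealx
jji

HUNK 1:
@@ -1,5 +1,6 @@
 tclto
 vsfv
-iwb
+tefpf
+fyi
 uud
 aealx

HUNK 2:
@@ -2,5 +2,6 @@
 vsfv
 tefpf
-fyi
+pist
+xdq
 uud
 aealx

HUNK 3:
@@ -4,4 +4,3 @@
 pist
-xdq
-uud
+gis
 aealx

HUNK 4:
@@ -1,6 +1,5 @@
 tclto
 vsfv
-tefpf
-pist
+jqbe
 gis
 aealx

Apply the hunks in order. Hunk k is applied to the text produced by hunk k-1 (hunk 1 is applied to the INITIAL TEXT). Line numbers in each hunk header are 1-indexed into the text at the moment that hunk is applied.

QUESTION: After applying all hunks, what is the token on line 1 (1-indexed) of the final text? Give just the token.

Hunk 1: at line 1 remove [iwb] add [tefpf,fyi] -> 7 lines: tclto vsfv tefpf fyi uud aealx jji
Hunk 2: at line 2 remove [fyi] add [pist,xdq] -> 8 lines: tclto vsfv tefpf pist xdq uud aealx jji
Hunk 3: at line 4 remove [xdq,uud] add [gis] -> 7 lines: tclto vsfv tefpf pist gis aealx jji
Hunk 4: at line 1 remove [tefpf,pist] add [jqbe] -> 6 lines: tclto vsfv jqbe gis aealx jji
Final line 1: tclto

Answer: tclto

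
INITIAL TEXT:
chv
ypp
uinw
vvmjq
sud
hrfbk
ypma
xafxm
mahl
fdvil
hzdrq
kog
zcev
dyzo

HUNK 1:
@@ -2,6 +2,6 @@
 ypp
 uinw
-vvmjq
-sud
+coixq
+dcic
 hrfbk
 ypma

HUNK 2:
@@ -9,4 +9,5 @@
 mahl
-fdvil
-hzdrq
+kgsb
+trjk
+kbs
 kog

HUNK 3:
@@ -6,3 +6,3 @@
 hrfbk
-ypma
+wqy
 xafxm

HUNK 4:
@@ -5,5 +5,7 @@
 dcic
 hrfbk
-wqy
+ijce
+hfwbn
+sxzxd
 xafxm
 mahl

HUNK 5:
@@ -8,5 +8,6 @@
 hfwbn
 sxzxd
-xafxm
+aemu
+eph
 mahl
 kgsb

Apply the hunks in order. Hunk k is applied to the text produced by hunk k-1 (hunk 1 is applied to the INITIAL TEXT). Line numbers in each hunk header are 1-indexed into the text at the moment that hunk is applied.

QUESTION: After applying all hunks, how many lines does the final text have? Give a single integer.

Answer: 18

Derivation:
Hunk 1: at line 2 remove [vvmjq,sud] add [coixq,dcic] -> 14 lines: chv ypp uinw coixq dcic hrfbk ypma xafxm mahl fdvil hzdrq kog zcev dyzo
Hunk 2: at line 9 remove [fdvil,hzdrq] add [kgsb,trjk,kbs] -> 15 lines: chv ypp uinw coixq dcic hrfbk ypma xafxm mahl kgsb trjk kbs kog zcev dyzo
Hunk 3: at line 6 remove [ypma] add [wqy] -> 15 lines: chv ypp uinw coixq dcic hrfbk wqy xafxm mahl kgsb trjk kbs kog zcev dyzo
Hunk 4: at line 5 remove [wqy] add [ijce,hfwbn,sxzxd] -> 17 lines: chv ypp uinw coixq dcic hrfbk ijce hfwbn sxzxd xafxm mahl kgsb trjk kbs kog zcev dyzo
Hunk 5: at line 8 remove [xafxm] add [aemu,eph] -> 18 lines: chv ypp uinw coixq dcic hrfbk ijce hfwbn sxzxd aemu eph mahl kgsb trjk kbs kog zcev dyzo
Final line count: 18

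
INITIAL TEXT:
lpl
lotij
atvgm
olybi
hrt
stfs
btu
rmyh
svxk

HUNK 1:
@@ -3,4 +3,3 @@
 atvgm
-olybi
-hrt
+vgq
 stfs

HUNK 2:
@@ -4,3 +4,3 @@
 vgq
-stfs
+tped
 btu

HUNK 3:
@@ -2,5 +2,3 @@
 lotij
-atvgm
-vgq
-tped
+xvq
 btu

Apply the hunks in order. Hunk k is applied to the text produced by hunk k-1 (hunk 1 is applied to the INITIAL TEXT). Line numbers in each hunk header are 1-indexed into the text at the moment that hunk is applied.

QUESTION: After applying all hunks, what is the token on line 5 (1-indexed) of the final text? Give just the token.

Answer: rmyh

Derivation:
Hunk 1: at line 3 remove [olybi,hrt] add [vgq] -> 8 lines: lpl lotij atvgm vgq stfs btu rmyh svxk
Hunk 2: at line 4 remove [stfs] add [tped] -> 8 lines: lpl lotij atvgm vgq tped btu rmyh svxk
Hunk 3: at line 2 remove [atvgm,vgq,tped] add [xvq] -> 6 lines: lpl lotij xvq btu rmyh svxk
Final line 5: rmyh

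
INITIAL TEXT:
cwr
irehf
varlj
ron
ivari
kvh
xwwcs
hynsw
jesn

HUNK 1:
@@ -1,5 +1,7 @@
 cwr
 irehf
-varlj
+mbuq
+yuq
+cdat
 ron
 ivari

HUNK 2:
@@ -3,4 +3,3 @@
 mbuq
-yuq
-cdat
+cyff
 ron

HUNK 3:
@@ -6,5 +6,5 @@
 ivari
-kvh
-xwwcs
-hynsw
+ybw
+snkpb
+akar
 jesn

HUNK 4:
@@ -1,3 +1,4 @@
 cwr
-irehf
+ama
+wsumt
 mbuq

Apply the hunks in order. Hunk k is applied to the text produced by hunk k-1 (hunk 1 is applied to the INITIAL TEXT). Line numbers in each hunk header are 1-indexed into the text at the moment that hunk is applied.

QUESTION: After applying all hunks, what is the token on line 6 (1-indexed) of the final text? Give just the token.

Hunk 1: at line 1 remove [varlj] add [mbuq,yuq,cdat] -> 11 lines: cwr irehf mbuq yuq cdat ron ivari kvh xwwcs hynsw jesn
Hunk 2: at line 3 remove [yuq,cdat] add [cyff] -> 10 lines: cwr irehf mbuq cyff ron ivari kvh xwwcs hynsw jesn
Hunk 3: at line 6 remove [kvh,xwwcs,hynsw] add [ybw,snkpb,akar] -> 10 lines: cwr irehf mbuq cyff ron ivari ybw snkpb akar jesn
Hunk 4: at line 1 remove [irehf] add [ama,wsumt] -> 11 lines: cwr ama wsumt mbuq cyff ron ivari ybw snkpb akar jesn
Final line 6: ron

Answer: ron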